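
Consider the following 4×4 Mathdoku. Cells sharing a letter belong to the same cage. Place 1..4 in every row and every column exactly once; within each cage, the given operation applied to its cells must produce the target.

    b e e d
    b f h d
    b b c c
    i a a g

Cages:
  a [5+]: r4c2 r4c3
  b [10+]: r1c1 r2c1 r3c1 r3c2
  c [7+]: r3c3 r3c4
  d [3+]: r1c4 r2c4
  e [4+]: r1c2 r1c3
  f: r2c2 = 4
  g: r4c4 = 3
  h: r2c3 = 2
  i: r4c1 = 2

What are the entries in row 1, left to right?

4 3 1 2

Cage f is a single given cell; hence r2c2 = 4.
Cage h is given, which forces r2c3 = 2.
Row 2 already has 2, so r2c4 = 1.
Cage i is a single given cell, leaving r4c1 = 2.
Cage g is given, which forces r4c4 = 3.
Column 4 already has 1, leaving r1c4 = 2.
Row 2 now contains 1, so r2c1 = 3.
The 4 cells of cage b must have sum 10, so r3c2 = 2.
Cage c needs two cells with sum 7; hence r3c3 = 3.
Column 4 now contains 3, which forces r3c4 = 4.
Row 4 now contains 3, leaving r4c2 = 1.
The two cells of cage a must have sum 5, so r4c3 = 4.
The 4 cells of cage b must have sum 10, which forces r1c1 = 4.
Column 2 already has 1; hence r1c2 = 3.
3 is placed in column 3; hence r1c3 = 1.
Row 3 already has 4, which forces r3c1 = 1.
Completed grid: 4 3 1 2 / 3 4 2 1 / 1 2 3 4 / 2 1 4 3.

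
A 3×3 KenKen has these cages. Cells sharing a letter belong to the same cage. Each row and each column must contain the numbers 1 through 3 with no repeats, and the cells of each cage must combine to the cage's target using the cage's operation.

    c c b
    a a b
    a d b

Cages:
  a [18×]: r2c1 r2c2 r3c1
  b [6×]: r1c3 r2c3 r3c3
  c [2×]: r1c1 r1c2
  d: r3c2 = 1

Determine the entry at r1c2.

2

The 3 cells of cage a must have product 18, so r2c1 = 2.
The 3 cells of cage a must have product 18, so r2c2 = 3.
Row 2 already has 3, which forces r2c3 = 1.
Cage a has product 18, so r3c1 = 3.
Cage d is given, so r3c2 = 1.
Row 3 now contains 3; hence r3c3 = 2.
Column 1 already has 2, leaving r1c1 = 1.
Column 2 now contains 1, which forces r1c2 = 2.
2 is placed in column 3; hence r1c3 = 3.
Filled in: 1 2 3 / 2 3 1 / 3 1 2.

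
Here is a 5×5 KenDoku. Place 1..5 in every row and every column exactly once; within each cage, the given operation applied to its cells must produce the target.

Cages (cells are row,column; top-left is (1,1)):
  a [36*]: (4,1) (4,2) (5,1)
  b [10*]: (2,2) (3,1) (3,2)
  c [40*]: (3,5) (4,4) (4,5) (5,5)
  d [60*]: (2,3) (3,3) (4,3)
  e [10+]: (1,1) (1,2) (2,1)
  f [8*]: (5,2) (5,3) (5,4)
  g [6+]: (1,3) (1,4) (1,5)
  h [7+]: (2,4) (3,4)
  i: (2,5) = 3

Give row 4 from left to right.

4 3 5 1 2

Cage i is a single given cell, so (2,5) = 3.
The 3 cells of cage a must have product 36, leaving (4,1) = 4.
Cage a has product 36, so (4,2) = 3.
Row 4 now contains 3, which forces (4,3) = 5.
Cage a needs product 36; hence (5,1) = 3.
Cage e needs sum 10, which forces (1,2) = 4.
Column 3 now contains 5, leaving (2,3) = 4.
Cage d has product 60, leaving (3,3) = 3.
Cage g has sum 6, which forces (1,4) = 3.
Cage f has product 8, leaving (5,4) = 4.
Row 5 already has 4; hence (5,5) = 5.
Column 5 already has 5, leaving (3,5) = 4.
Row 1 needs a 5, and only (1,1) is open for it.
5 is placed in column 1, which forces (2,1) = 1.
1 is placed in column 1, which forces (3,1) = 2.
Row 3 now contains 2; hence (3,4) = 5.
Cage b needs product 10; hence (2,2) = 5.
Column 4 already has 5, leaving (2,4) = 2.
5 is placed in row 3, leaving (3,2) = 1.
Column 4 now contains 2, leaving (4,4) = 1.
Row 4 already has 1, leaving (4,5) = 2.
Column 2 now contains 1, which forces (5,2) = 2.
2 is placed in row 5, which forces (5,3) = 1.
Column 3 already has 1, so (1,3) = 2.
2 is placed in column 5; hence (1,5) = 1.
The full grid is 5 4 2 3 1 / 1 5 4 2 3 / 2 1 3 5 4 / 4 3 5 1 2 / 3 2 1 4 5.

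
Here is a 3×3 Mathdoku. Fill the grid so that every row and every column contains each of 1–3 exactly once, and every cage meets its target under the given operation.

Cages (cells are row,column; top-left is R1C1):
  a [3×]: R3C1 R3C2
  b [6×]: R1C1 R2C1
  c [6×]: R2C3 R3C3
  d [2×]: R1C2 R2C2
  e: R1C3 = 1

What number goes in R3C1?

1

Cage e is given, so R1C3 = 1.
1 is placed in row 1, leaving R1C2 = 2.
The two cells of cage d must have product 2, so R2C2 = 1.
Column 2 now contains 1, so R3C2 = 3.
Row 3 now contains 3, leaving R3C3 = 2.
2 is placed in row 1; hence R1C1 = 3.
The two cells of cage b must have product 6, which forces R2C1 = 2.
2 is placed in column 3, leaving R2C3 = 3.
Row 3 now contains 3, so R3C1 = 1.
The full grid is 3 2 1 / 2 1 3 / 1 3 2.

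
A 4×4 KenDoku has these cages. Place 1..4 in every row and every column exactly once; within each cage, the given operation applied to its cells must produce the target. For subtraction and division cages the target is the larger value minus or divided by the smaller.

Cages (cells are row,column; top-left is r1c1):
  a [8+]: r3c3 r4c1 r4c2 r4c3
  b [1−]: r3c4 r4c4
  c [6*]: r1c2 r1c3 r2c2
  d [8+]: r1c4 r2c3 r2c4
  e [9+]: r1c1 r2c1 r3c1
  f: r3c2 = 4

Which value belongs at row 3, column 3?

Cage f is a single given cell, leaving r3c2 = 4.
In column 1, 1 can only go at r4c1, so r4c1 = 1.
Cage a needs sum 8, leaving r4c2 = 2.
The 3 cells of cage c must have product 6, which forces r1c3 = 2.
Column 3 already has 2; hence r3c3 = 1.
Cage a has sum 8, leaving r4c3 = 4.
Row 4 now contains 4, which forces r4c4 = 3.
Column 3 already has 4, leaving r2c3 = 3.
3 is placed in column 4, so r3c4 = 2.
Cage e needs sum 9, which forces r1c1 = 4.
Cage c has product 6; hence r1c2 = 3.
4 is placed in row 1, so r1c4 = 1.
Cage e has sum 9; hence r2c1 = 2.
Row 2 now contains 3, which forces r2c2 = 1.
Column 4 already has 1, which forces r2c4 = 4.
Row 3 now contains 2, leaving r3c1 = 3.
Filled in: 4 3 2 1 / 2 1 3 4 / 3 4 1 2 / 1 2 4 3.

1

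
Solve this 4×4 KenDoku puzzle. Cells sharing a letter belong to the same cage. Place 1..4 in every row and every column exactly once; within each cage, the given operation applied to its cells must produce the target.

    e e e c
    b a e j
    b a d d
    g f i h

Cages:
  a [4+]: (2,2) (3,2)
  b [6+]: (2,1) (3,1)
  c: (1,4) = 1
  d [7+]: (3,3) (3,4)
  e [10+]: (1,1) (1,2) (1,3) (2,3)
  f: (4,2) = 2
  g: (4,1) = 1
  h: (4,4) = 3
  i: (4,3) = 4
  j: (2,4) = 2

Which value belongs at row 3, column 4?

Cage c is a single given cell, which forces (1,4) = 1.
Cage j is a single given cell; hence (2,4) = 2.
Cage g is given, which forces (4,1) = 1.
F is a freebie, leaving (4,2) = 2.
I is a freebie, leaving (4,3) = 4.
Cage h is given, leaving (4,4) = 3.
Row 2 now contains 2, which forces (2,1) = 4.
Cage e has sum 10, leaving (2,3) = 1.
The two cells of cage b must have sum 6, so (3,1) = 2.
4 is placed in column 3, so (3,3) = 3.
Column 4 now contains 3, so (3,4) = 4.
2 is placed in column 1; hence (1,1) = 3.
Cage e has sum 10; hence (1,2) = 4.
Column 3 now contains 3, which forces (1,3) = 2.
1 is placed in row 2; hence (2,2) = 3.
Row 3 already has 3; hence (3,2) = 1.
The full grid is 3 4 2 1 / 4 3 1 2 / 2 1 3 4 / 1 2 4 3.

4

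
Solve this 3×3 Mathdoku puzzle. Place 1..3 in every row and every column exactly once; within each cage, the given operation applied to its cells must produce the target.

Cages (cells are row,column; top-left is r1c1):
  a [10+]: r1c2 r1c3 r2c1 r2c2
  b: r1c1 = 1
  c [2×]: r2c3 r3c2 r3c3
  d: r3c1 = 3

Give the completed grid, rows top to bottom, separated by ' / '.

B is a freebie, leaving r1c1 = 1.
The 3 cells of cage c must have product 2, so r2c3 = 1.
D is a freebie, which forces r3c1 = 3.
Cage c needs product 2, which forces r3c2 = 1.
Cage c has product 2, leaving r3c3 = 2.
Cage a needs sum 10, which forces r1c2 = 2.
Column 3 now contains 2, so r1c3 = 3.
Column 1 now contains 3, leaving r2c1 = 2.
Cage a has sum 10, which forces r2c2 = 3.

1 2 3 / 2 3 1 / 3 1 2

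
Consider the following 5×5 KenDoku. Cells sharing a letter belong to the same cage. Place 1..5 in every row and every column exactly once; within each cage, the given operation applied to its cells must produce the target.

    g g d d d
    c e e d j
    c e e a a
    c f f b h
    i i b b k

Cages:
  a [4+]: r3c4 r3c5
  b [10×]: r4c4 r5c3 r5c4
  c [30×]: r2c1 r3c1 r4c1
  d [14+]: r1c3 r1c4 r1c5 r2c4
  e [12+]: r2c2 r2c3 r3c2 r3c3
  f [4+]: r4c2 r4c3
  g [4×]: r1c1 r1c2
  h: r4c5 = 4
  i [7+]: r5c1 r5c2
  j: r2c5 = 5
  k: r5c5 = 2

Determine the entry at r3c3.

4

J is a freebie, which forces r2c5 = 5.
H is a freebie, which forces r4c5 = 4.
K is a freebie; hence r5c5 = 2.
The 3 cells of cage b must have product 10, so r4c4 = 2.
Cage d has sum 14, which forces r1c4 = 5.
Column 4 now contains 2, leaving r2c4 = 4.
Column 4 already has 5; hence r5c4 = 1.
Column 4 already has 1, leaving r3c4 = 3.
Cage a's pair has sum 4, which forces r3c5 = 1.
1 is placed in row 5, leaving r5c3 = 5.
Cage d has sum 14, which forces r1c3 = 2.
Column 5 already has 1; hence r1c5 = 3.
Cage e has sum 12; hence r3c2 = 5.
2 is placed in column 3, leaving r3c3 = 4.
Cage c has product 30, so r2c1 = 3.
Cage e needs sum 12, so r2c2 = 2.
The 4 cells of cage e must have sum 12; hence r2c3 = 1.
Row 3 now contains 5, so r3c1 = 2.
Cage c has product 30, which forces r4c1 = 5.
1 is placed in column 3; hence r4c3 = 3.
3 is placed in column 1, leaving r5c1 = 4.
4 is placed in row 5, so r5c2 = 3.
Column 1 now contains 4, which forces r1c1 = 1.
Cage g's pair has product 4, so r1c2 = 4.
Row 4 now contains 3, so r4c2 = 1.
Completed grid: 1 4 2 5 3 / 3 2 1 4 5 / 2 5 4 3 1 / 5 1 3 2 4 / 4 3 5 1 2.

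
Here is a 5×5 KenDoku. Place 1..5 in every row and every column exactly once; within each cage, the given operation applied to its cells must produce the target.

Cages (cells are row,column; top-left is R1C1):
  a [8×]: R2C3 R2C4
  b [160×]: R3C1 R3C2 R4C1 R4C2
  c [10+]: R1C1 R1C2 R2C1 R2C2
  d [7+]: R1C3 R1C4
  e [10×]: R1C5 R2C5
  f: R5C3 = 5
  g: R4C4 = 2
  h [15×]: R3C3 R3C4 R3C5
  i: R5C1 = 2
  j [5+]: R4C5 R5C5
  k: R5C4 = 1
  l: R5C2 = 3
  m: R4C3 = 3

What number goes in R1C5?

2

Cage m is given, which forces R4C3 = 3.
G is a freebie, leaving R4C4 = 2.
Cage i is given, which forces R5C1 = 2.
L is a freebie, which forces R5C2 = 3.
F is a freebie, which forces R5C3 = 5.
Cage k is given, so R5C4 = 1.
Row 5 now contains 1; hence R5C5 = 4.
Cage a's pair has product 8, so R2C3 = 2.
Column 4 already has 2, leaving R2C4 = 4.
Row 2 now contains 2, which forces R2C5 = 5.
Cage b needs product 160; hence R3C1 = 4.
Cage b needs product 160, so R3C2 = 2.
5 is placed in column 3, leaving R3C3 = 1.
Column 5 now contains 5, which forces R3C5 = 3.
Cage b needs product 160, which forces R4C1 = 5.
The 4 cells of cage b must have product 160; hence R4C2 = 4.
Column 5 now contains 4, so R4C5 = 1.
Cage c needs sum 10, leaving R1C1 = 1.
Cage c has sum 10, so R1C2 = 5.
Column 3 already has 2, so R1C3 = 4.
Cage d needs two cells with sum 7, which forces R1C4 = 3.
Column 5 now contains 5, which forces R1C5 = 2.
Cage c has sum 10, leaving R2C1 = 3.
Row 2 now contains 5, leaving R2C2 = 1.
Row 3 already has 3, so R3C4 = 5.
The full grid is 1 5 4 3 2 / 3 1 2 4 5 / 4 2 1 5 3 / 5 4 3 2 1 / 2 3 5 1 4.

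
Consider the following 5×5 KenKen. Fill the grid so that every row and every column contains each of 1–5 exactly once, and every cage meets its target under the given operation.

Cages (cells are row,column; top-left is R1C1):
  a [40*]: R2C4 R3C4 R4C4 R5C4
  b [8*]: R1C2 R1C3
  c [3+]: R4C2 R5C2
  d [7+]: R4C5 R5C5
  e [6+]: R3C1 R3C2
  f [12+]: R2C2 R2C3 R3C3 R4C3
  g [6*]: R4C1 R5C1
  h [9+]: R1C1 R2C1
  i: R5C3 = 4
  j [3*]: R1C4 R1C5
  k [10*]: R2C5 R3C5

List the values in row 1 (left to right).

5 4 2 3 1

Cage i is given, which forces R5C3 = 4.
Cage b's pair has product 8, leaving R1C2 = 4.
4 is placed in column 3, leaving R1C3 = 2.
4 is placed in row 1, which forces R1C1 = 5.
Cage h needs two cells with sum 9; hence R2C1 = 4.
Cage f has sum 12, so R2C2 = 3.
Column 1 already has 4, so R3C1 = 1.
Cage e needs two cells with sum 6; hence R3C2 = 5.
Row 3 already has 5, which forces R3C3 = 3.
Row 3 already has 5, which forces R3C5 = 2.
2 is placed in column 5; hence R2C5 = 5.
2 is placed in row 3, leaving R3C4 = 4.
Cage d needs two cells with sum 7, so R4C5 = 4.
Cage d's pair has sum 7, so R5C5 = 3.
The two cells of cage j must have product 3, which forces R1C4 = 3.
3 is placed in column 5, so R1C5 = 1.
5 is placed in row 2; hence R2C3 = 1.
Row 2 already has 1; hence R2C4 = 2.
The two cells of cage g must have product 6; hence R4C1 = 3.
Cage f has sum 12, which forces R4C3 = 5.
Row 4 already has 5; hence R4C4 = 1.
Row 5 already has 3, which forces R5C1 = 2.
Row 5 already has 2, which forces R5C2 = 1.
Column 4 already has 1, leaving R5C4 = 5.
Row 4 now contains 1; hence R4C2 = 2.
Completed grid: 5 4 2 3 1 / 4 3 1 2 5 / 1 5 3 4 2 / 3 2 5 1 4 / 2 1 4 5 3.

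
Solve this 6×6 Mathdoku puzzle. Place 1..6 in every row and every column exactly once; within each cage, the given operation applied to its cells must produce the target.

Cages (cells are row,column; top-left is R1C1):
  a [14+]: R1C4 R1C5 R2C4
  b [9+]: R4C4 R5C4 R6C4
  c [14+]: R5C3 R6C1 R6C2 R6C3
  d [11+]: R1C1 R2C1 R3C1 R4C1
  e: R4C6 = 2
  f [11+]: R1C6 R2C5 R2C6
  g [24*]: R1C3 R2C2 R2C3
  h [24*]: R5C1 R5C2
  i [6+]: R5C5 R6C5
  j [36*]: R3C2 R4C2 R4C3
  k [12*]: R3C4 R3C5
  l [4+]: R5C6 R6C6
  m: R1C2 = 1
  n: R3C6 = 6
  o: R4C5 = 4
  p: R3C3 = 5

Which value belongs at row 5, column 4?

M is a freebie; hence R1C2 = 1.
Cage p is given, which forces R3C3 = 5.
N is a freebie, which forces R3C6 = 6.
Cage o is a single given cell; hence R4C5 = 4.
Cage e is given, so R4C6 = 2.
Cage j has product 36, so R3C2 = 2.
Cage k needs two cells with product 12, which forces R3C4 = 4.
Cage k's pair has product 12, which forces R3C5 = 3.
3 is placed in row 3, which forces R3C1 = 1.
Row 4 needs a 1, and only R4C4 is open for it.
Row 4 needs a 5, and only R4C1 is open for it.
In column 2, 5 can only go at R6C2, so R6C2 = 5.
Cage i needs two cells with sum 6, leaving R5C5 = 5.
5 is placed in row 6; hence R6C5 = 1.
Row 6 now contains 1, which forces R6C6 = 3.
Column 5 already has 5, which forces R1C5 = 6.
6 is placed in column 5; hence R2C5 = 2.
Column 6 already has 3, so R5C6 = 1.
Cage d has sum 11, so R1C1 = 2.
Row 1 now contains 2, which forces R1C3 = 4.
Row 1 already has 4, so R1C6 = 5.
Row 2 already has 2, so R2C1 = 3.
Row 2 already has 3, which forces R2C3 = 1.
5 is placed in column 6, leaving R2C6 = 4.
1 is placed in row 5, so R5C3 = 3.
2 is placed in column 1, so R6C1 = 4.
Column 3 now contains 4, leaving R6C3 = 2.
Row 6 now contains 2, which forces R6C4 = 6.
5 is placed in row 1; hence R1C4 = 3.
Row 2 already has 4, which forces R2C2 = 6.
Column 4 now contains 6, which forces R2C4 = 5.
The 3 cells of cage j must have product 36, so R4C2 = 3.
Column 3 now contains 3, so R4C3 = 6.
4 is placed in column 1, so R5C1 = 6.
Cage h needs two cells with product 24, which forces R5C2 = 4.
Column 4 now contains 6, so R5C4 = 2.
The full grid is 2 1 4 3 6 5 / 3 6 1 5 2 4 / 1 2 5 4 3 6 / 5 3 6 1 4 2 / 6 4 3 2 5 1 / 4 5 2 6 1 3.

2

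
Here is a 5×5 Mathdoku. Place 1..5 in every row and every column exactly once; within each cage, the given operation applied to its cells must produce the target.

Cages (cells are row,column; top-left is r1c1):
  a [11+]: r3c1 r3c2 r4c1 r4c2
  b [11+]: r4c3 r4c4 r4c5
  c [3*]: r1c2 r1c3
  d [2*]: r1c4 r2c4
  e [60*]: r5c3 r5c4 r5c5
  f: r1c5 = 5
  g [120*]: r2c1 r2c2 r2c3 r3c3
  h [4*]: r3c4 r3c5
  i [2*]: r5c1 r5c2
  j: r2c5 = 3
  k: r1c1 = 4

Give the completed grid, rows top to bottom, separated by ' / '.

4 3 1 2 5 / 5 4 2 1 3 / 2 5 3 4 1 / 3 1 4 5 2 / 1 2 5 3 4

K is a freebie; hence r1c1 = 4.
Cage f is a single given cell, which forces r1c5 = 5.
J is a freebie, leaving r2c5 = 3.
Column 5 already has 3, so r5c5 = 4.
Cage g needs product 120, so r3c3 = 3.
The two cells of cage h must have product 4; hence r3c4 = 4.
4 is placed in column 5, which forces r3c5 = 1.
Column 4 now contains 4, which forces r4c4 = 5.
4 is placed in column 5, so r4c5 = 2.
Column 3 now contains 3, leaving r5c3 = 5.
Column 4 now contains 5, leaving r5c4 = 3.
Cage c needs two cells with product 3, so r1c2 = 3.
Column 3 now contains 3, which forces r1c3 = 1.
Row 1 now contains 1; hence r1c4 = 2.
Column 4 now contains 2; hence r2c4 = 1.
3 is placed in column 2, which forces r4c2 = 1.
5 is placed in row 4, which forces r4c3 = 4.
Column 2 now contains 1, leaving r5c2 = 2.
Cage g has product 120; hence r2c1 = 5.
Cage g has product 120, so r2c2 = 4.
4 is placed in column 3, so r2c3 = 2.
Cage a has sum 11; hence r3c1 = 2.
2 is placed in column 2; hence r3c2 = 5.
1 is placed in row 4, leaving r4c1 = 3.
Row 5 already has 2, so r5c1 = 1.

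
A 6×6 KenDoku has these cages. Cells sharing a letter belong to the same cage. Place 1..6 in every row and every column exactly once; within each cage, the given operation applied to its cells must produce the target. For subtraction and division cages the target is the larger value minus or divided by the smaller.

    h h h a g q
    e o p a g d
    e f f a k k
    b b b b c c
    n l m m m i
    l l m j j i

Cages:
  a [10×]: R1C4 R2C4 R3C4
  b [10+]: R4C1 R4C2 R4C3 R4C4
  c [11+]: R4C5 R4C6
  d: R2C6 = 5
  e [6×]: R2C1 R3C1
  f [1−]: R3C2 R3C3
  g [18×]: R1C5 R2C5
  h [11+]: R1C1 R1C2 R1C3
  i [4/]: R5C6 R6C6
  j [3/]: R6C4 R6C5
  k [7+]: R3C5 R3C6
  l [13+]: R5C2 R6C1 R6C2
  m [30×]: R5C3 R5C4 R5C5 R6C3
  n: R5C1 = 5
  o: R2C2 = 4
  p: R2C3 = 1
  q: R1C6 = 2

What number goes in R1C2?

Cage q is given; hence R1C6 = 2.
Cage o is given, leaving R2C2 = 4.
Cage p is a single given cell, so R2C3 = 1.
Cage d is a single given cell, so R2C6 = 5.
5 is placed in column 6, so R4C6 = 6.
Cage n is given, leaving R5C1 = 5.
5 is placed in row 2, so R2C4 = 2.
Row 4 now contains 6, leaving R4C5 = 5.
Cage m needs product 30, which forces R6C3 = 5.
Row 1 needs a 3, and only R1C5 is open for it.
Column 5 now contains 3; hence R2C5 = 6.
Column 5 already has 6; hence R3C5 = 4.
Row 2 already has 6, so R2C1 = 3.
Cage e needs two cells with product 6; hence R3C1 = 2.
The two cells of cage k must have sum 7, which forces R3C6 = 3.
The two cells of cage f must have difference 1; hence R3C2 = 5.
3 is placed in row 3, which forces R3C3 = 6.
5 is placed in row 3, which forces R3C4 = 1.
1 is placed in column 4, leaving R5C4 = 3.
Column 4 already has 3, which forces R6C4 = 6.
6 is placed in column 3; hence R1C3 = 4.
1 is placed in column 4, leaving R1C4 = 5.
Cage b needs sum 10, leaving R4C1 = 1.
Column 4 already has 3, leaving R4C4 = 4.
Row 5 already has 3; hence R5C2 = 6.
Row 5 already has 3; hence R5C3 = 2.
Cage m has product 30, leaving R5C5 = 1.
Row 5 already has 1, leaving R5C6 = 4.
Row 6 now contains 6, so R6C1 = 4.
Cage l needs sum 13, leaving R6C2 = 3.
The two cells of cage j must have quotient 3, leaving R6C5 = 2.
Column 6 already has 4; hence R6C6 = 1.
1 is placed in column 1, which forces R1C1 = 6.
6 is placed in column 2; hence R1C2 = 1.
Column 2 already has 3, so R4C2 = 2.
Column 3 already has 2; hence R4C3 = 3.
The full grid is 6 1 4 5 3 2 / 3 4 1 2 6 5 / 2 5 6 1 4 3 / 1 2 3 4 5 6 / 5 6 2 3 1 4 / 4 3 5 6 2 1.

1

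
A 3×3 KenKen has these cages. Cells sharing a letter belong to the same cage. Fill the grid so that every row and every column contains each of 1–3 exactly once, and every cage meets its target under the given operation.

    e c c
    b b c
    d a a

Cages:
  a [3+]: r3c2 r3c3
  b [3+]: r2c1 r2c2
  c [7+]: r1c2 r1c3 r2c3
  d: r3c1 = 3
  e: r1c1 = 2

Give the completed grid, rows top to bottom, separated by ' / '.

2 3 1 / 1 2 3 / 3 1 2

Cage e is a single given cell, leaving r1c1 = 2.
Row 1 now contains 2, which forces r1c2 = 3.
Row 1 now contains 3, which forces r1c3 = 1.
2 is placed in column 1, so r2c1 = 1.
1 is placed in row 2, leaving r2c2 = 2.
2 is placed in row 2, so r2c3 = 3.
Cage d is given; hence r3c1 = 3.
2 is placed in column 2, so r3c2 = 1.
Column 3 already has 1, which forces r3c3 = 2.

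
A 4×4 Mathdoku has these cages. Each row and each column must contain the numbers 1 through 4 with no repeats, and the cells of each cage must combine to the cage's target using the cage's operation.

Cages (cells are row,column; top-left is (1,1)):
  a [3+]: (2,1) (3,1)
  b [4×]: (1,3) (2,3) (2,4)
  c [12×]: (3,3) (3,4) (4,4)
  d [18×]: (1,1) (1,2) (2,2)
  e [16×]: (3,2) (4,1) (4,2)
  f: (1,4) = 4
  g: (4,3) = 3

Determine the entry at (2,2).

3

Cage d needs product 18, which forces (1,1) = 3.
Cage d has product 18; hence (1,2) = 2.
Row 1 already has 2, leaving (1,3) = 1.
Cage f is a single given cell; hence (1,4) = 4.
The 3 cells of cage d must have product 18, so (2,2) = 3.
Column 3 now contains 1; hence (2,3) = 4.
2 is placed in column 2, so (3,2) = 4.
4 is placed in column 2, leaving (4,2) = 1.
Cage g is given, which forces (4,3) = 3.
Row 4 already has 3, which forces (4,4) = 2.
Column 4 already has 2, leaving (2,4) = 1.
Column 3 now contains 3, leaving (3,3) = 2.
Cage c has product 12, leaving (3,4) = 3.
2 is placed in row 4, leaving (4,1) = 4.
Row 2 already has 1, which forces (2,1) = 2.
Row 3 already has 2, so (3,1) = 1.
Filled in: 3 2 1 4 / 2 3 4 1 / 1 4 2 3 / 4 1 3 2.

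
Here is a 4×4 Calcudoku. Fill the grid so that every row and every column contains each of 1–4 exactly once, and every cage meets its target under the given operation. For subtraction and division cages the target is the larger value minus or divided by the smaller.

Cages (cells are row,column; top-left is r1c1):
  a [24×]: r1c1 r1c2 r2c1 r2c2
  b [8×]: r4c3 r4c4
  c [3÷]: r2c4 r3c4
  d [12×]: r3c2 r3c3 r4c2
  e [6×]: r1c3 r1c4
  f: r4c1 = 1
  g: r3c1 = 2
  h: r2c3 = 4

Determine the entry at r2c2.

2

Cage h is given, leaving r2c3 = 4.
Cage g is given, leaving r3c1 = 2.
Cage f is given, which forces r4c1 = 1.
Column 3 now contains 4, leaving r4c3 = 2.
Row 4 now contains 2; hence r4c4 = 4.
The 4 cells of cage a must have product 24; hence r1c1 = 4.
Column 3 now contains 2, leaving r1c3 = 3.
Cage e's pair has product 6, which forces r1c4 = 2.
Column 1 already has 1, which forces r2c1 = 3.
Row 2 already has 3, so r2c4 = 1.
Cage d needs product 12, so r3c2 = 4.
Cage d has product 12; hence r3c3 = 1.
Column 4 already has 1, which forces r3c4 = 3.
Row 4 already has 4, which forces r4c2 = 3.
2 is placed in row 1, leaving r1c2 = 1.
Row 2 now contains 1, so r2c2 = 2.
Completed grid: 4 1 3 2 / 3 2 4 1 / 2 4 1 3 / 1 3 2 4.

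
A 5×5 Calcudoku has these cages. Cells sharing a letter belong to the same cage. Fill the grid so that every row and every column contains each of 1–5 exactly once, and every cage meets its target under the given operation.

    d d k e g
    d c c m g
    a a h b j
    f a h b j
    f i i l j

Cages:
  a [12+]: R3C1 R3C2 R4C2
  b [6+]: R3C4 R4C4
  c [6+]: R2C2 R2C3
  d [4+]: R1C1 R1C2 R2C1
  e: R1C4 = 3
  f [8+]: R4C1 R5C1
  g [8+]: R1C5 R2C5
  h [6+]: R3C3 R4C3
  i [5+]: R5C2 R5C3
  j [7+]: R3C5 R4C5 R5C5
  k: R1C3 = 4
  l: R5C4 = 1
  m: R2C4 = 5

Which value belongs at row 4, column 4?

4

Cage d needs sum 4, which forces R1C1 = 2.
Cage d has sum 4, so R1C2 = 1.
Cage k is given; hence R1C3 = 4.
E is a freebie, which forces R1C4 = 3.
Row 1 now contains 3, leaving R1C5 = 5.
Cage d needs sum 4, leaving R2C1 = 1.
M is a freebie, leaving R2C4 = 5.
5 is placed in column 5, so R2C5 = 3.
Cage l is a single given cell, so R5C4 = 1.
Cage c needs two cells with sum 6, leaving R2C2 = 4.
Row 2 now contains 5, so R2C3 = 2.
2 is placed in column 3, leaving R5C3 = 3.
Cage f's pair has sum 8; hence R4C1 = 3.
Row 4 now contains 3, leaving R4C2 = 5.
5 is placed in row 4; hence R4C3 = 1.
Row 5 already has 3; hence R5C1 = 5.
Row 5 already has 3, which forces R5C2 = 2.
Row 5 now contains 2, so R5C5 = 4.
Column 1 already has 5, leaving R3C1 = 4.
Column 2 already has 2, so R3C2 = 3.
Column 3 now contains 1, leaving R3C3 = 5.
Row 3 now contains 4; hence R3C4 = 2.
The 3 cells of cage j must have sum 7; hence R3C5 = 1.
2 is placed in column 4; hence R4C4 = 4.
4 is placed in column 5, which forces R4C5 = 2.
Filled in: 2 1 4 3 5 / 1 4 2 5 3 / 4 3 5 2 1 / 3 5 1 4 2 / 5 2 3 1 4.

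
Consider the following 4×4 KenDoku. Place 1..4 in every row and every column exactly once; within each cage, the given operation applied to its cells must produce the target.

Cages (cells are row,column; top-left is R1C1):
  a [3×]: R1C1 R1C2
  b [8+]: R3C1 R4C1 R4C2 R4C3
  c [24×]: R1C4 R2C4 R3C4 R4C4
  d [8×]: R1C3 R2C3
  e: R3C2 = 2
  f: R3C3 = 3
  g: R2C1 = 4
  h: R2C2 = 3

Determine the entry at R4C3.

Cage g is given, leaving R2C1 = 4.
Cage h is a single given cell, so R2C2 = 3.
4 is placed in row 2, which forces R2C3 = 2.
2 is placed in row 2; hence R2C4 = 1.
Cage e is given; hence R3C2 = 2.
Cage f is given, which forces R3C3 = 3.
Row 3 already has 3, so R3C4 = 4.
Cage a needs two cells with product 3, so R1C1 = 3.
Column 2 already has 3, leaving R1C2 = 1.
Column 3 now contains 2, so R1C3 = 4.
3 is placed in row 1, which forces R1C4 = 2.
Row 3 already has 2, so R3C1 = 1.
Cage b has sum 8, so R4C1 = 2.
Column 2 now contains 1, so R4C2 = 4.
Column 3 already has 4, so R4C3 = 1.
2 is placed in column 4; hence R4C4 = 3.
Filled in: 3 1 4 2 / 4 3 2 1 / 1 2 3 4 / 2 4 1 3.

1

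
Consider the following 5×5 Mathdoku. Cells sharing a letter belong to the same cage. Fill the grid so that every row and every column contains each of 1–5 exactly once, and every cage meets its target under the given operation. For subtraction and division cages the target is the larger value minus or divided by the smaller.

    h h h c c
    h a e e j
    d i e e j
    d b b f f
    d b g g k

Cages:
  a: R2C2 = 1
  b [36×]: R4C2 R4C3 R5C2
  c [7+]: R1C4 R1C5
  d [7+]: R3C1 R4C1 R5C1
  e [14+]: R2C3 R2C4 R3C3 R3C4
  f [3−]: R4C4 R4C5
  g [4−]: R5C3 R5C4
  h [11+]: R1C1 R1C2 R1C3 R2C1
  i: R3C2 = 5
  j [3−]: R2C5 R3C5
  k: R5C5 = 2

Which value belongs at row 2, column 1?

Cage a is given; hence R2C2 = 1.
Cage i is a single given cell, leaving R3C2 = 5.
The 3 cells of cage b must have product 36; hence R4C2 = 4.
Cage b has product 36; hence R4C3 = 3.
The 3 cells of cage b must have product 36, so R5C2 = 3.
Cage k is given, which forces R5C5 = 2.
3 is placed in column 2, which forces R1C2 = 2.
The two cells of cage j must have difference 3; hence R2C5 = 4.
The two cells of cage j must have difference 3, leaving R3C5 = 1.
The two cells of cage f must have difference 3, leaving R4C4 = 2.
Cage f's pair has difference 3; hence R4C5 = 5.
The two cells of cage c must have sum 7, so R1C4 = 4.
Column 5 already has 5, so R1C5 = 3.
The 3 cells of cage d must have sum 7, leaving R3C1 = 2.
Row 3 now contains 2; hence R3C3 = 4.
Column 4 now contains 4, which forces R3C4 = 3.
2 is placed in row 4, leaving R4C1 = 1.
Cage d has sum 7, so R5C1 = 4.
Column 1 now contains 1, which forces R1C1 = 5.
Cage h needs sum 11, leaving R1C3 = 1.
Cage h has sum 11, which forces R2C1 = 3.
The 4 cells of cage e must have sum 14, which forces R2C3 = 2.
3 is placed in column 4; hence R2C4 = 5.
Column 3 already has 1, so R5C3 = 5.
Column 4 already has 5, so R5C4 = 1.
The full grid is 5 2 1 4 3 / 3 1 2 5 4 / 2 5 4 3 1 / 1 4 3 2 5 / 4 3 5 1 2.

3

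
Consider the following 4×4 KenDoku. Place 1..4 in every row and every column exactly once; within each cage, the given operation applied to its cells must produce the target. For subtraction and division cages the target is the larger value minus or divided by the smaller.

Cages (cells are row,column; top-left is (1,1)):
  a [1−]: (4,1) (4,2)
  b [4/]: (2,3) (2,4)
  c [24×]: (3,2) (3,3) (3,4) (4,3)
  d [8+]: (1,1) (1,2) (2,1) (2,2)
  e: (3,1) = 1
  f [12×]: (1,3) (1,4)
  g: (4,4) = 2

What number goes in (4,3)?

1

E is a freebie, leaving (3,1) = 1.
Cage g is given, leaving (4,4) = 2.
Cage c has product 24; hence (4,3) = 1.
Column 3 now contains 1, leaving (2,3) = 4.
Cage b's pair has quotient 4, so (2,4) = 1.
The 4 cells of cage d must have sum 8, which forces (1,1) = 2.
Cage d has sum 8, leaving (1,2) = 1.
Column 3 now contains 4; hence (1,3) = 3.
Cage f needs two cells with product 12; hence (1,4) = 4.
The 4 cells of cage d must have sum 8, so (2,1) = 3.
1 is placed in row 2, which forces (2,2) = 2.
Column 3 already has 3, which forces (3,3) = 2.
Column 4 already has 4, so (3,4) = 3.
3 is placed in column 1, which forces (4,1) = 4.
4 is placed in row 4; hence (4,2) = 3.
Row 3 now contains 3, so (3,2) = 4.
Filled in: 2 1 3 4 / 3 2 4 1 / 1 4 2 3 / 4 3 1 2.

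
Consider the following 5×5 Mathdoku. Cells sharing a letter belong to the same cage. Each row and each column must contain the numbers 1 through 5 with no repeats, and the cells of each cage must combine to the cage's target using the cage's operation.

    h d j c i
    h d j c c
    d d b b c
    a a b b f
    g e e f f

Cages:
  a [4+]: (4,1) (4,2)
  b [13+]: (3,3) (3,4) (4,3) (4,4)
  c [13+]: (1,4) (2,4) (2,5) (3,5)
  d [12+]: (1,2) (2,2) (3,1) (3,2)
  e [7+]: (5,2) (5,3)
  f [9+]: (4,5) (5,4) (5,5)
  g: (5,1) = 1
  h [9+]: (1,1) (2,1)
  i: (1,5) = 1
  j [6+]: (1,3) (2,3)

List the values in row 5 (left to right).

Cage i is given, which forces (1,5) = 1.
G is a freebie, leaving (5,1) = 1.
Column 1 now contains 1, so (4,1) = 3.
Cage a needs two cells with sum 4; hence (4,2) = 1.
Cage d needs sum 12, which forces (3,1) = 2.
In column 2, 4 can only go at (5,2), so (5,2) = 4.
Cage e needs two cells with sum 7, leaving (5,3) = 3.
Row 5 now contains 3; hence (5,4) = 2.
Row 5 already has 2, which forces (5,5) = 5.
Cage f has sum 9, which forces (4,5) = 2.
The 4 cells of cage c must have sum 13; hence (1,4) = 5.
The 4 cells of cage c must have sum 13, which forces (2,4) = 1.
Cage b has sum 13, so (3,3) = 1.
Cage b has sum 13, which forces (3,4) = 3.
Row 3 now contains 3, leaving (3,5) = 4.
5 is placed in column 4, which forces (4,4) = 4.
Row 1 now contains 5, which forces (1,1) = 4.
Row 1 already has 4; hence (1,3) = 2.
Cage h needs two cells with sum 9, leaving (2,1) = 5.
Column 3 now contains 2; hence (2,3) = 4.
Column 5 now contains 4; hence (2,5) = 3.
Row 3 now contains 3, leaving (3,2) = 5.
Row 4 already has 4, so (4,3) = 5.
Row 1 now contains 2, which forces (1,2) = 3.
3 is placed in row 2; hence (2,2) = 2.
The full grid is 4 3 2 5 1 / 5 2 4 1 3 / 2 5 1 3 4 / 3 1 5 4 2 / 1 4 3 2 5.

1 4 3 2 5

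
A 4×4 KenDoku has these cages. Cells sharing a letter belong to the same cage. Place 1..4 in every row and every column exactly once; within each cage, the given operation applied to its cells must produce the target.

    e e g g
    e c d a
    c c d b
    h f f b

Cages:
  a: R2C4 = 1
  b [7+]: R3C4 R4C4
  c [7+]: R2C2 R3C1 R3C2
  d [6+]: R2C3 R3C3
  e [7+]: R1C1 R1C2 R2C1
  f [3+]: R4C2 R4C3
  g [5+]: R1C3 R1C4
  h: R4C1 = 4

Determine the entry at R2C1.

Cage a is given; hence R2C4 = 1.
H is a freebie, so R4C1 = 4.
Row 4 already has 4; hence R4C4 = 3.
Column 4 now contains 3, leaving R3C4 = 4.
The two cells of cage g must have sum 5, which forces R1C3 = 3.
Column 4 already has 4; hence R1C4 = 2.
The two cells of cage d must have sum 6, so R2C3 = 4.
4 is placed in row 3, so R3C3 = 2.
Column 3 now contains 2, which forces R4C3 = 1.
Row 1 already has 3; hence R1C1 = 1.
2 is placed in row 1, which forces R1C2 = 4.
Cage e has sum 7, so R2C1 = 2.
Cage c needs sum 7, leaving R2C2 = 3.
Cage c has sum 7, so R3C1 = 3.
Cage c needs sum 7, so R3C2 = 1.
1 is placed in row 4, so R4C2 = 2.
Filled in: 1 4 3 2 / 2 3 4 1 / 3 1 2 4 / 4 2 1 3.

2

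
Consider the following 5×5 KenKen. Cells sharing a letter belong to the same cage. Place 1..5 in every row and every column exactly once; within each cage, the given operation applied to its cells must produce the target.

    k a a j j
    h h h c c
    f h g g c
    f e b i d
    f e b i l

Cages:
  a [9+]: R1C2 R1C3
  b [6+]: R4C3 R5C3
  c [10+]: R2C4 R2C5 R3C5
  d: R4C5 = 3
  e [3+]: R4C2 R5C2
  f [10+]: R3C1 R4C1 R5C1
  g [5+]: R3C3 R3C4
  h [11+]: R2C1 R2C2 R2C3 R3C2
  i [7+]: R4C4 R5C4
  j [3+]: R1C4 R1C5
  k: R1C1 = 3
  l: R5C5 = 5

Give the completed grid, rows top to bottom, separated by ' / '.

Cage k is given, so R1C1 = 3.
D is a freebie, which forces R4C5 = 3.
Cage l is a single given cell, leaving R5C5 = 5.
In row 5, 3 can only go at R5C4, so R5C4 = 3.
Cage i's pair has sum 7; hence R4C4 = 4.
4 is placed in column 4, leaving R2C4 = 5.
In row 5, 2 can only go at R5C2, so R5C2 = 2.
Column 2 now contains 2; hence R4C2 = 1.
1 is placed in row 4, which forces R4C1 = 5.
5 is placed in row 4; hence R4C3 = 2.
The two cells of cage b must have sum 6, so R5C3 = 4.
Cage a's pair has sum 9, so R1C2 = 4.
4 is placed in column 3, so R1C3 = 5.
4 is placed in column 2, leaving R2C2 = 3.
3 is placed in row 2, so R2C3 = 1.
1 is placed in row 2, leaving R2C5 = 4.
Cage f has sum 10, leaving R3C1 = 4.
Column 2 already has 3, so R3C2 = 5.
4 is placed in column 3; hence R3C3 = 3.
Cage g's pair has sum 5, which forces R3C4 = 2.
4 is placed in column 5, which forces R3C5 = 1.
4 is placed in row 5; hence R5C1 = 1.
Column 4 now contains 2, so R1C4 = 1.
Column 5 now contains 1; hence R1C5 = 2.
1 is placed in row 2; hence R2C1 = 2.

3 4 5 1 2 / 2 3 1 5 4 / 4 5 3 2 1 / 5 1 2 4 3 / 1 2 4 3 5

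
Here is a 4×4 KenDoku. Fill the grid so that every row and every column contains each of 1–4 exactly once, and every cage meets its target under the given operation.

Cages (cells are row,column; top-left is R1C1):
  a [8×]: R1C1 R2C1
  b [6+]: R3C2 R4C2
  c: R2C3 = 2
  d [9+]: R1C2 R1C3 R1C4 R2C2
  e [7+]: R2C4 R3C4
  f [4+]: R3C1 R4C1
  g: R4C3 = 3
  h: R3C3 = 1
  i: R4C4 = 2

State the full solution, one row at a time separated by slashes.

C is a freebie, which forces R2C3 = 2.
H is a freebie, so R3C3 = 1.
G is a freebie, so R4C3 = 3.
Cage i is a single given cell, leaving R4C4 = 2.
Cage a needs two cells with product 8; hence R1C1 = 2.
Cage d has sum 9, which forces R1C2 = 3.
Column 3 now contains 3, leaving R1C3 = 4.
Cage d needs sum 9, so R1C4 = 1.
Row 2 already has 2, so R2C1 = 4.
Cage d needs sum 9, so R2C2 = 1.
4 is placed in row 2, so R2C4 = 3.
1 is placed in row 3, so R3C1 = 3.
Cage b's pair has sum 6; hence R3C2 = 2.
Column 4 now contains 3, which forces R3C4 = 4.
Row 4 now contains 3, so R4C1 = 1.
Row 4 now contains 2, which forces R4C2 = 4.

2 3 4 1 / 4 1 2 3 / 3 2 1 4 / 1 4 3 2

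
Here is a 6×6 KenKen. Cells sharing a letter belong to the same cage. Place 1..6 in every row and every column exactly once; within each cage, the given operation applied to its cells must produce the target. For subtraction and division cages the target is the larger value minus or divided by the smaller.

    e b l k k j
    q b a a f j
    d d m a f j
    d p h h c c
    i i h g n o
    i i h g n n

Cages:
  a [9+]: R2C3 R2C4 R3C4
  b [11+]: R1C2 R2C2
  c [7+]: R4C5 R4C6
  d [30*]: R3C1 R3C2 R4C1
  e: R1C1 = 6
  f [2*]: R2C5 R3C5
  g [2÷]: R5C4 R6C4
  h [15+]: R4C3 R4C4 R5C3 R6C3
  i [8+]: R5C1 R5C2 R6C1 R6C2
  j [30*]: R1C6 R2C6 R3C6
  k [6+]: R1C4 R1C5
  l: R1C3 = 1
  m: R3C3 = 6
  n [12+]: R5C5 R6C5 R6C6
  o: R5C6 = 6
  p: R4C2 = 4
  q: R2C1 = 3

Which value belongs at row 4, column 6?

1

Cage e is a single given cell, leaving R1C1 = 6.
6 is placed in row 1, which forces R1C2 = 5.
Cage l is a single given cell; hence R1C3 = 1.
Cage q is a single given cell, which forces R2C1 = 3.
5 is placed in column 2, so R2C2 = 6.
M is a freebie, leaving R3C3 = 6.
P is a freebie, so R4C2 = 4.
O is a freebie, which forces R5C6 = 6.
Cage d needs product 30, so R3C2 = 3.
Cage j needs product 30, so R1C6 = 3.
Row 2 needs a 4, and only R2C3 is open for it.
Cage a has sum 9, leaving R2C4 = 1.
Row 2 now contains 1, which forces R2C5 = 2.
Row 2 now contains 2, so R2C6 = 5.
Cage a has sum 9, leaving R3C4 = 4.
Column 5 now contains 2, leaving R3C5 = 1.
5 is placed in column 6, so R3C6 = 2.
Cage h has sum 15; hence R4C4 = 5.
Row 4 now contains 5, so R4C5 = 6.
Column 6 now contains 2, which forces R4C6 = 1.
1 is placed in column 6; hence R6C6 = 4.
Column 4 already has 4, so R1C4 = 2.
Column 5 now contains 2, which forces R1C5 = 4.
Row 3 already has 2, leaving R3C1 = 5.
Row 4 now contains 5; hence R4C1 = 2.
Row 4 now contains 2, which forces R4C3 = 3.
The 4 cells of cage i must have sum 8, which forces R5C1 = 4.
Cage i needs sum 8, which forces R5C2 = 1.
The two cells of cage g must have quotient 2; hence R5C4 = 3.
Row 5 already has 3, which forces R5C5 = 5.
4 is placed in row 6, leaving R6C1 = 1.
Cage i has sum 8, leaving R6C2 = 2.
Row 6 now contains 2, leaving R6C3 = 5.
Cage g needs two cells with quotient 2, leaving R6C4 = 6.
Column 5 now contains 5, so R6C5 = 3.
5 is placed in row 5; hence R5C3 = 2.
Completed grid: 6 5 1 2 4 3 / 3 6 4 1 2 5 / 5 3 6 4 1 2 / 2 4 3 5 6 1 / 4 1 2 3 5 6 / 1 2 5 6 3 4.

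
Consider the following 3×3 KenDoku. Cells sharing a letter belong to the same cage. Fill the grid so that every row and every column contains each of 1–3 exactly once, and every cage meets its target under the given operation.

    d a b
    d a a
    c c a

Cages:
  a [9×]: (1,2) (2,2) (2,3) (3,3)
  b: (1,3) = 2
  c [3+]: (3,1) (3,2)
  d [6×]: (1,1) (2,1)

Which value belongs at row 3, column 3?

Cage b is given, which forces (1,3) = 2.
Row 1 now contains 2, which forces (1,1) = 3.
Row 1 now contains 3, so (1,2) = 1.
The two cells of cage d must have product 6, leaving (2,1) = 2.
1 is placed in column 2; hence (2,2) = 3.
Row 2 already has 3, which forces (2,3) = 1.
Column 1 now contains 2, leaving (3,1) = 1.
1 is placed in column 2, which forces (3,2) = 2.
Column 3 now contains 1, which forces (3,3) = 3.
Filled in: 3 1 2 / 2 3 1 / 1 2 3.

3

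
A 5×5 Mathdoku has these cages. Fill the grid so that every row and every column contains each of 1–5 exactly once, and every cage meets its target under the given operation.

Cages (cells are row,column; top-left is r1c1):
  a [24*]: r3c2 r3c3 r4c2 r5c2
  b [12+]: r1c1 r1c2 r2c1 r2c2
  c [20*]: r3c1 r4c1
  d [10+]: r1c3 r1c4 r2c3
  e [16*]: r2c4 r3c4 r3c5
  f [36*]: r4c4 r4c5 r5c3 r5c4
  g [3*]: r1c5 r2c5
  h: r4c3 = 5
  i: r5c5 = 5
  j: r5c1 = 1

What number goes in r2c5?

3

Cage h is a single given cell; hence r4c3 = 5.
Cage j is a single given cell, which forces r5c1 = 1.
Cage i is given; hence r5c5 = 5.
The two cells of cage c must have product 20, leaving r3c1 = 5.
5 is placed in row 4, leaving r4c1 = 4.
The only place for 5 in row 2 is r2c2.
Cage b needs sum 12, so r1c1 = 3.
The 4 cells of cage b must have sum 12, leaving r1c2 = 2.
Row 1 now contains 3, so r1c5 = 1.
The 4 cells of cage b must have sum 12, which forces r2c1 = 2.
Row 2 now contains 2, which forces r2c4 = 4.
Column 5 now contains 1, leaving r2c5 = 3.
Column 4 now contains 4; hence r3c4 = 1.
3 is placed in column 5, leaving r4c5 = 2.
1 is placed in row 1; hence r1c3 = 4.
Column 4 now contains 4; hence r1c4 = 5.
3 is placed in row 2; hence r2c3 = 1.
The 4 cells of cage a must have product 24, leaving r3c3 = 2.
2 is placed in column 5, so r3c5 = 4.
Cage a has product 24, so r4c2 = 1.
Row 4 now contains 2, so r4c4 = 3.
Cage f needs product 36, which forces r5c3 = 3.
Cage f has product 36, which forces r5c4 = 2.
Row 3 now contains 4, so r3c2 = 3.
Row 5 already has 3; hence r5c2 = 4.
Filled in: 3 2 4 5 1 / 2 5 1 4 3 / 5 3 2 1 4 / 4 1 5 3 2 / 1 4 3 2 5.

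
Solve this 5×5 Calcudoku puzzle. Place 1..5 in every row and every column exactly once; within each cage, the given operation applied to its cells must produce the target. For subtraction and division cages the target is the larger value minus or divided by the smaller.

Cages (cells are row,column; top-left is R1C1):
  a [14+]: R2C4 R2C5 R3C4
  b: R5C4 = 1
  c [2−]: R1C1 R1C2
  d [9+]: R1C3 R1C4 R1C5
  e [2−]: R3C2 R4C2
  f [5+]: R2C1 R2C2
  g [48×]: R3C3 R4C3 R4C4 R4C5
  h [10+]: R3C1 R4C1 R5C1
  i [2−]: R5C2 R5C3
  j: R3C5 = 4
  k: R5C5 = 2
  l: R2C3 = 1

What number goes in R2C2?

L is a freebie, so R2C3 = 1.
Cage a has sum 14, so R2C4 = 4.
The 3 cells of cage a must have sum 14, so R2C5 = 5.
Cage a has sum 14; hence R3C4 = 5.
J is a freebie, so R3C5 = 4.
B is a freebie; hence R5C4 = 1.
K is a freebie, so R5C5 = 2.
4 is placed in row 3, leaving R3C3 = 2.
Cage g needs product 48, leaving R4C3 = 4.
Cage g needs product 48, so R4C4 = 2.
Cage g has product 48, leaving R4C5 = 3.
4 is placed in column 3, leaving R1C3 = 5.
Column 4 already has 2, leaving R1C4 = 3.
Column 5 now contains 3; hence R1C5 = 1.
The 3 cells of cage h must have sum 10, leaving R3C1 = 1.
Cage e needs two cells with difference 2, so R3C2 = 3.
Row 4 already has 3, so R4C1 = 5.
5 is placed in row 4, leaving R4C2 = 1.
Cage h has sum 10, so R5C1 = 4.
Column 2 now contains 3, so R5C2 = 5.
5 is placed in column 3, leaving R5C3 = 3.
Column 1 now contains 4, which forces R1C1 = 2.
Cage c's pair has difference 2; hence R1C2 = 4.
Cage f needs two cells with sum 5, leaving R2C1 = 3.
Column 2 now contains 3, which forces R2C2 = 2.
Completed grid: 2 4 5 3 1 / 3 2 1 4 5 / 1 3 2 5 4 / 5 1 4 2 3 / 4 5 3 1 2.

2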